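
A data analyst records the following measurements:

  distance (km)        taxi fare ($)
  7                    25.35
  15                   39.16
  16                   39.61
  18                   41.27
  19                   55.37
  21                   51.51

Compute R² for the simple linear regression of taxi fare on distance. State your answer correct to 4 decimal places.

0.8481

n = 6, Σx = 96, Σy = 252.27, Σxy = 4275.21, Σx² = 1656, Σy² = 11167.4101
Sxx = Σx² − (Σx)²/n = 1656 − 1536 = 120
Sxy = Σxy − (Σx)(Σy)/n = 4275.21 − 4036.32 = 238.89
Syy = Σy² − (Σy)²/n = 11167.4101 − 10606.69215 = 560.71795
R² = Sxy²/(Sxx·Syy) = (238.89)²/(120·560.71795) = 0.848145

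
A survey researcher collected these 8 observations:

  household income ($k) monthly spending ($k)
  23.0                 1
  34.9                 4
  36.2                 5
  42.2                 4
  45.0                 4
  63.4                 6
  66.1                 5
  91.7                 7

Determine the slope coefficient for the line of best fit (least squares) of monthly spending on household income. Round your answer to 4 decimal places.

0.0686

n = 8, Σx = 402.5, Σy = 36, Σxy = 2045.2, Σx² = 23660.95
Sxx = Σx² − (Σx)²/n = 23660.95 − 20250.78125 = 3410.16875
Sxy = Σxy − (Σx)(Σy)/n = 2045.2 − 1811.25 = 233.95
b = Sxy/Sxx = 233.95/3410.16875 = 0.068604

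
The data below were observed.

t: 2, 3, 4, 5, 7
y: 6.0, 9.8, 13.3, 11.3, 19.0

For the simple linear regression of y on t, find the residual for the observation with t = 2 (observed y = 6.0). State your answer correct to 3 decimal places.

-0.734

n = 5, Σx = 21, Σy = 59.4, Σxy = 284.1, Σx² = 103
Sxx = Σx² − (Σx)²/n = 103 − 88.2 = 14.8
Sxy = Σxy − (Σx)(Σy)/n = 284.1 − 249.48 = 34.62
b = Sxy/Sxx = 34.62/14.8 = 2.339189
a = ȳ − b·x̄ = 11.88 − 2.339189·4.2 = 2.055405
ŷ(2) = 2.055405 + 2.339189·2 = 6.733784
residual = y − ŷ = 6.0 − 6.733784 = -0.733784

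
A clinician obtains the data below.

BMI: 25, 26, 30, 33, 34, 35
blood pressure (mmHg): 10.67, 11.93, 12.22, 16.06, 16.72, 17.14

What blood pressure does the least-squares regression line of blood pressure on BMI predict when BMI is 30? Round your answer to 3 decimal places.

n = 6, Σx = 183, Σy = 84.74, Σxy = 2641.89, Σx² = 5671
Sxx = Σx² − (Σx)²/n = 5671 − 5581.5 = 89.5
Sxy = Σxy − (Σx)(Σy)/n = 2641.89 − 2584.57 = 57.32
b = Sxy/Sxx = 57.32/89.5 = 0.640447
a = ȳ − b·x̄ = 14.123333 − 0.640447·30.5 = -5.410298
ŷ(30) = a + b·30 = -5.410298 + 0.640447·30 = 13.803110

13.803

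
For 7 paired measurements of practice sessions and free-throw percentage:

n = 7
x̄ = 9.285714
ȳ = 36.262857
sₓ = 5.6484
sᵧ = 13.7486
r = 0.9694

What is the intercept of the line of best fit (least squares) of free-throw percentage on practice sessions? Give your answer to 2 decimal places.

b = r · sᵧ/sₓ = 0.9694 · 13.7486/5.6484 = 2.359587
a = ȳ − b·x̄ = 36.262857 − 2.359587·9.285714 = 14.352404

14.35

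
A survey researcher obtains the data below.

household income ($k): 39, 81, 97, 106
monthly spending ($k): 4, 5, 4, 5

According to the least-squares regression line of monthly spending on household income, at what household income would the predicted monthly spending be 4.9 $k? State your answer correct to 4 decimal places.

n = 4, Σx = 323, Σy = 18, Σxy = 1479, Σx² = 28727
Sxx = Σx² − (Σx)²/n = 28727 − 26082.25 = 2644.75
Sxy = Σxy − (Σx)(Σy)/n = 1479 − 1453.5 = 25.5
b = Sxy/Sxx = 25.5/2644.75 = 0.009642
a = ȳ − b·x̄ = 4.5 − 0.009642·80.75 = 3.721429
Set a + b·x = 4.9: x = (4.9 − 3.721429) / 0.009642 = 122.236275

122.2363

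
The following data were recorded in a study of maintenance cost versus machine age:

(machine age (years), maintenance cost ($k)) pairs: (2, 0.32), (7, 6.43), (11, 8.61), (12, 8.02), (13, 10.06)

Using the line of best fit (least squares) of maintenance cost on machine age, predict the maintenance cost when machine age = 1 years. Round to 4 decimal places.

0.2080

n = 5, Σx = 45, Σy = 33.44, Σxy = 367.38, Σx² = 487
Sxx = Σx² − (Σx)²/n = 487 − 405 = 82
Sxy = Σxy − (Σx)(Σy)/n = 367.38 − 300.96 = 66.42
b = Sxy/Sxx = 66.42/82 = 0.81
a = ȳ − b·x̄ = 6.688 − 0.81·9 = -0.602
ŷ(1) = a + b·1 = -0.602 + 0.81·1 = 0.208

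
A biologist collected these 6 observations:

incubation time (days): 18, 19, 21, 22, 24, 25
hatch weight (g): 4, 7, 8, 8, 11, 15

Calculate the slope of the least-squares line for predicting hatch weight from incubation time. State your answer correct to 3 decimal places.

1.293

n = 6, Σx = 129, Σy = 53, Σxy = 1188, Σx² = 2811
Sxx = Σx² − (Σx)²/n = 2811 − 2773.5 = 37.5
Sxy = Σxy − (Σx)(Σy)/n = 1188 − 1139.5 = 48.5
b = Sxy/Sxx = 48.5/37.5 = 1.293333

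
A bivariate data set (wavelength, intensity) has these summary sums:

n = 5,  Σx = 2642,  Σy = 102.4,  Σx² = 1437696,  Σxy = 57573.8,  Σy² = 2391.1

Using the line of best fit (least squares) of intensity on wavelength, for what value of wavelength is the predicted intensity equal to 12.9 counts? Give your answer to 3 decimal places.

437.275

Sxx = Σx² − (Σx)²/n = 1437696 − 1396032.8 = 41663.2
Sxy = Σxy − (Σx)(Σy)/n = 57573.8 − 54108.16 = 3465.64
b = Sxy/Sxx = 3465.64/41663.2 = 0.083182
a = ȳ − b·x̄ = 20.48 − 0.083182·528.4 = -23.473517
Set a + b·x = 12.9: x = (12.9 − (-23.473517)) / 0.083182 = 437.274824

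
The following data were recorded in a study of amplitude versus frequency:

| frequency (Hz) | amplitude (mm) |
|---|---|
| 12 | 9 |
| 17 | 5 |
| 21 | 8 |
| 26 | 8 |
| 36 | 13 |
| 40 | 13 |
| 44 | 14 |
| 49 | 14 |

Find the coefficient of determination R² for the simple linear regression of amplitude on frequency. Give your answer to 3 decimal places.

0.782

n = 8, Σx = 245, Σy = 84, Σxy = 2859, Σx² = 8783, Σy² = 964
Sxx = Σx² − (Σx)²/n = 8783 − 7503.125 = 1279.875
Sxy = Σxy − (Σx)(Σy)/n = 2859 − 2572.5 = 286.5
Syy = Σy² − (Σy)²/n = 964 − 882 = 82
R² = Sxy²/(Sxx·Syy) = (286.5)²/(1279.875·82) = 0.782110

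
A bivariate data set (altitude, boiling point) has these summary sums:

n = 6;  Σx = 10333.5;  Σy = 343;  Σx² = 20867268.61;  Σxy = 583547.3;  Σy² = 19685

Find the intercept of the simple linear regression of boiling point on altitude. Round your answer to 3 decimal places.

Sxx = Σx² − (Σx)²/n = 20867268.61 − 17796870.375 = 3070398.235
Sxy = Σxy − (Σx)(Σy)/n = 583547.3 − 590731.75 = -7184.45
b = Sxy/Sxx = -7184.45/3070398.235 = -0.002340
a = ȳ − b·x̄ = 57.166667 − (-0.002340)·1722.25 = 61.196574

61.197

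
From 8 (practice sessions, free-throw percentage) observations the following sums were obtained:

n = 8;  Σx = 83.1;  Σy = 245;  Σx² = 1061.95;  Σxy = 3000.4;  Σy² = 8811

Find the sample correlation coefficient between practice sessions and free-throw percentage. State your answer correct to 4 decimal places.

Sxx = Σx² − (Σx)²/n = 1061.95 − 863.20125 = 198.74875
Sxy = Σxy − (Σx)(Σy)/n = 3000.4 − 2544.9375 = 455.4625
Syy = Σy² − (Σy)²/n = 8811 − 7503.125 = 1307.875
r = Sxy/√(Sxx·Syy) = 455.4625/√(259938.521406) = 455.4625/509.841663 = 0.893341

0.8933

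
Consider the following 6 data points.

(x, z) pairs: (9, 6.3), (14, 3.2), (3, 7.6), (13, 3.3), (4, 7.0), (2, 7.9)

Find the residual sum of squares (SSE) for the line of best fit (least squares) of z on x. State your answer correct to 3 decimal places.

1.297

n = 6, Σx = 45, Σy = 35.3, Σxy = 211, Σx² = 475, Σy² = 229.99
Sxx = Σx² − (Σx)²/n = 475 − 337.5 = 137.5
Sxy = Σxy − (Σx)(Σy)/n = 211 − 264.75 = -53.75
Syy = Σy² − (Σy)²/n = 229.99 − 207.681667 = 22.308333
b = Sxy/Sxx = -53.75/137.5 = -0.390909
SSE = Syy − b·Sxy = 22.308333 − (-0.390909)·(-53.75) = 1.296970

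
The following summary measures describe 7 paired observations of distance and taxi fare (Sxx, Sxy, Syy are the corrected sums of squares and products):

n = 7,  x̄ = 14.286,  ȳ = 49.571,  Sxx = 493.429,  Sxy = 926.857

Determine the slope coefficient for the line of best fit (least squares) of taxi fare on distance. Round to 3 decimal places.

b = Sxy/Sxx = 926.857/493.429 = 1.878400

1.878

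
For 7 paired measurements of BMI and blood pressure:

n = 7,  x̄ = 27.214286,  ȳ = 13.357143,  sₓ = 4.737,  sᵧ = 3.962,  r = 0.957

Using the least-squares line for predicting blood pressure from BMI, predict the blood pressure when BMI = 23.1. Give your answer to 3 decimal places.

b = r · sᵧ/sₓ = 0.957 · 3.962/4.737 = 0.800429
a = ȳ − b·x̄ = 13.357143 − 0.800429·27.214286 = -8.425971
ŷ(23.1) = a + b·23.1 = -8.425971 + 0.800429·23.1 = 10.063948

10.064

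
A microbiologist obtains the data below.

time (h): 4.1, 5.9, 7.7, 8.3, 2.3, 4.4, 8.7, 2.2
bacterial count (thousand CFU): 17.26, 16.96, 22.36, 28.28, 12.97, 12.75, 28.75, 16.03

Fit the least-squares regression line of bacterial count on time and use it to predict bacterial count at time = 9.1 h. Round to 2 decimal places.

n = 8, Σx = 43.6, Σy = 155.36, Σxy = 949.048, Σx² = 284.98
Sxx = Σx² − (Σx)²/n = 284.98 − 237.62 = 47.36
Sxy = Σxy − (Σx)(Σy)/n = 949.048 − 846.712 = 102.336
b = Sxy/Sxx = 102.336/47.36 = 2.160811
a = ȳ − b·x̄ = 19.42 − 2.160811·5.45 = 7.643581
ŷ(9.1) = a + b·9.1 = 7.643581 + 2.160811·9.1 = 27.306959

27.31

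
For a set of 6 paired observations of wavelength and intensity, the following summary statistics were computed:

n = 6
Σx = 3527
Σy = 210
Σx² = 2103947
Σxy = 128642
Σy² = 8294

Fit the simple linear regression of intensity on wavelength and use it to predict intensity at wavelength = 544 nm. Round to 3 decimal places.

Sxx = Σx² − (Σx)²/n = 2103947 − 2073288.166667 = 30658.833333
Sxy = Σxy − (Σx)(Σy)/n = 128642 − 123445 = 5197
b = Sxy/Sxx = 5197/30658.833333 = 0.169511
a = ȳ − b·x̄ = 35 − 0.169511·587.833333 = -64.644034
ŷ(544) = a + b·544 = -64.644034 + 0.169511·544 = 27.569781

27.570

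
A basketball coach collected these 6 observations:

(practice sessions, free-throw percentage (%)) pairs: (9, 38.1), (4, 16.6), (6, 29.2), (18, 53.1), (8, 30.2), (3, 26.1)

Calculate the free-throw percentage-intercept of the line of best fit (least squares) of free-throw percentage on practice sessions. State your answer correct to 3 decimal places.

n = 6, Σx = 48, Σy = 193.3, Σxy = 1860.2, Σx² = 530
Sxx = Σx² − (Σx)²/n = 530 − 384 = 146
Sxy = Σxy − (Σx)(Σy)/n = 1860.2 − 1546.4 = 313.8
b = Sxy/Sxx = 313.8/146 = 2.149315
a = ȳ − b·x̄ = 32.216667 − 2.149315·8 = 15.022146

15.022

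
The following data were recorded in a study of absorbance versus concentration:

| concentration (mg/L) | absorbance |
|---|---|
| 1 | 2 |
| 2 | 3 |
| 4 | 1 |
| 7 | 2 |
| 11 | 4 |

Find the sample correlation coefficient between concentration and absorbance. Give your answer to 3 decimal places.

0.540

n = 5, Σx = 25, Σy = 12, Σxy = 70, Σx² = 191, Σy² = 34
Sxx = Σx² − (Σx)²/n = 191 − 125 = 66
Sxy = Σxy − (Σx)(Σy)/n = 70 − 60 = 10
Syy = Σy² − (Σy)²/n = 34 − 28.8 = 5.2
r = Sxy/√(Sxx·Syy) = 10/√(343.2) = 10/18.525658 = 0.539792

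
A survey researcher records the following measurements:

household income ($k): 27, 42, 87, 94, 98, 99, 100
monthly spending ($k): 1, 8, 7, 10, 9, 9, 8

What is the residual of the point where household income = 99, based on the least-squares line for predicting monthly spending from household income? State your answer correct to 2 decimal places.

-0.01

n = 7, Σx = 547, Σy = 52, Σxy = 4485, Σx² = 48303
Sxx = Σx² − (Σx)²/n = 48303 − 42744.142857 = 5558.857143
Sxy = Σxy − (Σx)(Σy)/n = 4485 − 4063.428571 = 421.571429
b = Sxy/Sxx = 421.571429/5558.857143 = 0.075838
a = ȳ − b·x̄ = 7.428571 − 0.075838·78.142857 = 1.502390
ŷ(99) = 1.502390 + 0.075838·99 = 9.010331
residual = y − ŷ = 9 − 9.010331 = -0.010331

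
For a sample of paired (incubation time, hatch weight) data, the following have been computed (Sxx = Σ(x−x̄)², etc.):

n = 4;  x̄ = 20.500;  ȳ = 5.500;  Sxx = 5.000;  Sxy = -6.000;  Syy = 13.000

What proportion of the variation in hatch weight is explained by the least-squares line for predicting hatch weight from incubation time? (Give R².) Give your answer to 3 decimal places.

0.554

R² = Sxy²/(Sxx·Syy) = (-6)²/(5·13) = 0.553846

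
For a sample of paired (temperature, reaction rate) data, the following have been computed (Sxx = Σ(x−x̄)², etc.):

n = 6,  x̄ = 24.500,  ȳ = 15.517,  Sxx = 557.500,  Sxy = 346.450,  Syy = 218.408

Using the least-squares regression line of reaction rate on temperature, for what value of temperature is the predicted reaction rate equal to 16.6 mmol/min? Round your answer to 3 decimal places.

b = Sxy/Sxx = 346.45/557.5 = 0.621435
a = ȳ − b·x̄ = 15.517 − 0.621435·24.5 = 0.291843
Set a + b·x = 16.6: x = (16.6 − 0.291843) / 0.621435 = 26.242741

26.243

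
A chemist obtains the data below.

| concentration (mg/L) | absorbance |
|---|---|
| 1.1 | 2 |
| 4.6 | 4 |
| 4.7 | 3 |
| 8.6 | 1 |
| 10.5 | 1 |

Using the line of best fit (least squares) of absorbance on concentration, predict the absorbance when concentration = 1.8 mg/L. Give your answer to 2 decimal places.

3.03

n = 5, Σx = 29.5, Σy = 11, Σxy = 53.8, Σx² = 228.67
Sxx = Σx² − (Σx)²/n = 228.67 − 174.05 = 54.62
Sxy = Σxy − (Σx)(Σy)/n = 53.8 − 64.9 = -11.1
b = Sxy/Sxx = -11.1/54.62 = -0.203222
a = ȳ − b·x̄ = 2.2 − (-0.203222)·5.9 = 3.399011
ŷ(1.8) = a + b·1.8 = 3.399011 + (-0.203222)·1.8 = 3.033211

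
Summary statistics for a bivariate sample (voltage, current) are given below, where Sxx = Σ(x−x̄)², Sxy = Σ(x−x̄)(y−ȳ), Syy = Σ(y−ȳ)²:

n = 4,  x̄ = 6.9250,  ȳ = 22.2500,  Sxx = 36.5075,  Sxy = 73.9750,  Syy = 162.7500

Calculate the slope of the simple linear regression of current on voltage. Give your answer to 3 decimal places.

b = Sxy/Sxx = 73.975/36.5075 = 2.026296

2.026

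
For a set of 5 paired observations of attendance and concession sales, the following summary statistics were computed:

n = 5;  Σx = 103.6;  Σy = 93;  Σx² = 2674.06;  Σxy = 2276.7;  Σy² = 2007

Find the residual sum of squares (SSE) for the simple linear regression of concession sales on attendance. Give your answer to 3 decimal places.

45.303

Sxx = Σx² − (Σx)²/n = 2674.06 − 2146.592 = 527.468
Sxy = Σxy − (Σx)(Σy)/n = 2276.7 − 1926.96 = 349.74
Syy = Σy² − (Σy)²/n = 2007 − 1729.8 = 277.2
b = Sxy/Sxx = 349.74/527.468 = 0.663054
SSE = Syy − b·Sxy = 277.2 − 0.663054·349.74 = 45.303340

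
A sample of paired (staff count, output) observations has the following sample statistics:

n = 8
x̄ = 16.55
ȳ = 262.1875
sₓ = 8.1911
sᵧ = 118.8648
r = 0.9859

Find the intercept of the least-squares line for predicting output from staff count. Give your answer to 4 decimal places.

b = r · sᵧ/sₓ = 0.9859 · 118.8648/8.1911 = 14.306846
a = ȳ − b·x̄ = 262.1875 − 14.306846·16.55 = 25.409199

25.4092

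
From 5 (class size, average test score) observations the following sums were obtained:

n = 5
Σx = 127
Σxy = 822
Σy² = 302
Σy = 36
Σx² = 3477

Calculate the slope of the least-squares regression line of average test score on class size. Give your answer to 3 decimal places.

Sxx = Σx² − (Σx)²/n = 3477 − 3225.8 = 251.2
Sxy = Σxy − (Σx)(Σy)/n = 822 − 914.4 = -92.4
b = Sxy/Sxx = -92.4/251.2 = -0.367834

-0.368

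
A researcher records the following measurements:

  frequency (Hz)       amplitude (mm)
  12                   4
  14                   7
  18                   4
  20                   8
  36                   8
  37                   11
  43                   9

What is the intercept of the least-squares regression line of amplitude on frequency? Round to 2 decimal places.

n = 7, Σx = 180, Σy = 51, Σxy = 1460, Σx² = 5578
Sxx = Σx² − (Σx)²/n = 5578 − 4628.571429 = 949.428571
Sxy = Σxy − (Σx)(Σy)/n = 1460 − 1311.428571 = 148.571429
b = Sxy/Sxx = 148.571429/949.428571 = 0.156485
a = ȳ − b·x̄ = 7.285714 − 0.156485·25.714286 = 3.261812

3.26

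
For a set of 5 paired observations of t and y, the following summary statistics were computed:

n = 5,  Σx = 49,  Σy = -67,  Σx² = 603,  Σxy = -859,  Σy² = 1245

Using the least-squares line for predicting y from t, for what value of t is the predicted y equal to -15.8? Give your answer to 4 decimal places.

Sxx = Σx² − (Σx)²/n = 603 − 480.2 = 122.8
Sxy = Σxy − (Σx)(Σy)/n = -859 − (-656.6) = -202.4
b = Sxy/Sxx = -202.4/122.8 = -1.648208
a = ȳ − b·x̄ = -13.4 − (-1.648208)·9.8 = 2.752443
Set a + b·x = -15.8: x = (-15.8 − 2.752443) / (-1.648208) = 11.256126

11.2561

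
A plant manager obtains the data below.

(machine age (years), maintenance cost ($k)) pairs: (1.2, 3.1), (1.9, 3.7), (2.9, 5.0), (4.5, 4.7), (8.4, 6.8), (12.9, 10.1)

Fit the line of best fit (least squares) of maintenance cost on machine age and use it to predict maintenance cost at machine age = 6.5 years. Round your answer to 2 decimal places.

6.23

n = 6, Σx = 31.8, Σy = 33.4, Σxy = 233.81, Σx² = 270.68
Sxx = Σx² − (Σx)²/n = 270.68 − 168.54 = 102.14
Sxy = Σxy − (Σx)(Σy)/n = 233.81 − 177.02 = 56.79
b = Sxy/Sxx = 56.79/102.14 = 0.556002
a = ȳ − b·x̄ = 5.566667 − 0.556002·5.3 = 2.619858
ŷ(6.5) = a + b·6.5 = 2.619858 + 0.556002·6.5 = 6.233869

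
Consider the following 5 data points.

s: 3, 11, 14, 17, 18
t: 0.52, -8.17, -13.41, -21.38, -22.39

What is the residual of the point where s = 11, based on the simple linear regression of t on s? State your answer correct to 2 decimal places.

2.31

n = 5, Σx = 63, Σy = -64.83, Σxy = -1042.53, Σx² = 939
Sxx = Σx² − (Σx)²/n = 939 − 793.8 = 145.2
Sxy = Σxy − (Σx)(Σy)/n = -1042.53 − (-816.858) = -225.672
b = Sxy/Sxx = -225.672/145.2 = -1.554215
a = ȳ − b·x̄ = -12.966 − (-1.554215)·12.6 = 6.617107
ŷ(11) = 6.617107 + (-1.554215)·11 = -10.479256
residual = y − ŷ = -8.17 − (-10.479256) = 2.309256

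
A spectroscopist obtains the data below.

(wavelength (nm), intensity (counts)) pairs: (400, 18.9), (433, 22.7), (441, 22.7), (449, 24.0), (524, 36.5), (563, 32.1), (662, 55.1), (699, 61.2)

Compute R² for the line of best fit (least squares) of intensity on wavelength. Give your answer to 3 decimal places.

n = 8, Σx = 4171, Σy = 273.2, Σxy = 154629.1, Σx² = 2261961, Σy² = 11107.9
Sxx = Σx² − (Σx)²/n = 2261961 − 2174655.125 = 87305.875
Sxy = Σxy − (Σx)(Σy)/n = 154629.1 − 142439.65 = 12189.45
Syy = Σy² − (Σy)²/n = 11107.9 − 9329.78 = 1778.12
R² = Sxy²/(Sxx·Syy) = (12189.45)²/(87305.875·1778.12) = 0.957114

0.957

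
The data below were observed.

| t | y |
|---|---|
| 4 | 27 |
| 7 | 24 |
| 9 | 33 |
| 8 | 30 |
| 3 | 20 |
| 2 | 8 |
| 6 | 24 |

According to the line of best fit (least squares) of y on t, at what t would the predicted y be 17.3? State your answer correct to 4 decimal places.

3.0972

n = 7, Σx = 39, Σy = 166, Σxy = 1033, Σx² = 259
Sxx = Σx² − (Σx)²/n = 259 − 217.285714 = 41.714286
Sxy = Σxy − (Σx)(Σy)/n = 1033 − 924.857143 = 108.142857
b = Sxy/Sxx = 108.142857/41.714286 = 2.592466
a = ȳ − b·x̄ = 23.714286 − 2.592466·5.571429 = 9.270548
Set a + b·x = 17.3: x = (17.3 − 9.270548) / 2.592466 = 3.097226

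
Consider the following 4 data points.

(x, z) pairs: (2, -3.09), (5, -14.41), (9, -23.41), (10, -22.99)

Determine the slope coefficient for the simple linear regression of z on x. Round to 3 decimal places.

n = 4, Σx = 26, Σy = -63.9, Σxy = -518.82, Σx² = 210
Sxx = Σx² − (Σx)²/n = 210 − 169 = 41
Sxy = Σxy − (Σx)(Σy)/n = -518.82 − (-415.35) = -103.47
b = Sxy/Sxx = -103.47/41 = -2.523659

-2.524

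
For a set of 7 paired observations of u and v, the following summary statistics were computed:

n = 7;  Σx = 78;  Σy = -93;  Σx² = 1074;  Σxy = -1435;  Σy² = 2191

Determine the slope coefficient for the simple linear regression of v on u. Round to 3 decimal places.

Sxx = Σx² − (Σx)²/n = 1074 − 869.142857 = 204.857143
Sxy = Σxy − (Σx)(Σy)/n = -1435 − (-1036.285714) = -398.714286
b = Sxy/Sxx = -398.714286/204.857143 = -1.946304

-1.946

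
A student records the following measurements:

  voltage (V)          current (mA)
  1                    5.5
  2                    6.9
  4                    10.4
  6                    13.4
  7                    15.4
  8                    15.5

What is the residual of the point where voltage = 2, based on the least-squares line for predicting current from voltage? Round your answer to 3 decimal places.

-0.218

n = 6, Σx = 28, Σy = 67.1, Σxy = 373.1, Σx² = 170
Sxx = Σx² − (Σx)²/n = 170 − 130.666667 = 39.333333
Sxy = Σxy − (Σx)(Σy)/n = 373.1 − 313.133333 = 59.966667
b = Sxy/Sxx = 59.966667/39.333333 = 1.524576
a = ȳ − b·x̄ = 11.183333 − 1.524576·4.666667 = 4.068644
ŷ(2) = 4.068644 + 1.524576·2 = 7.117797
residual = y − ŷ = 6.9 − 7.117797 = -0.217797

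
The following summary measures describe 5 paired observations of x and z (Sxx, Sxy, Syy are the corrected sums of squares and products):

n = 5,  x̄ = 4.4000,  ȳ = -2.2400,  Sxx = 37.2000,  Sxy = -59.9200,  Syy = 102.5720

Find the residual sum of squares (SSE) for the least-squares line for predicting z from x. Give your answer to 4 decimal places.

b = Sxy/Sxx = -59.92/37.2 = -1.610753
SSE = Syy − b·Sxy = 102.572 − (-1.610753)·(-59.92) = 6.055699

6.0557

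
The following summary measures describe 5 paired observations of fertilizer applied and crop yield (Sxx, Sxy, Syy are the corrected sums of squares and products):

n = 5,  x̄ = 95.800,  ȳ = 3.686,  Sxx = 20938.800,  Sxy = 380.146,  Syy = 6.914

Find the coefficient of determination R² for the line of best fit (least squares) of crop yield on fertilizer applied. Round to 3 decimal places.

R² = Sxy²/(Sxx·Syy) = (380.146)²/(20938.8·6.914) = 0.998205

0.998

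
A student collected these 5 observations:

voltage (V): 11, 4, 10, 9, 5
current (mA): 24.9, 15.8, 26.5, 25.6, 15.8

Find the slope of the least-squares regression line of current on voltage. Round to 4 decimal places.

n = 5, Σx = 39, Σy = 108.6, Σxy = 911.5, Σx² = 343
Sxx = Σx² − (Σx)²/n = 343 − 304.2 = 38.8
Sxy = Σxy − (Σx)(Σy)/n = 911.5 − 847.08 = 64.42
b = Sxy/Sxx = 64.42/38.8 = 1.660309

1.6603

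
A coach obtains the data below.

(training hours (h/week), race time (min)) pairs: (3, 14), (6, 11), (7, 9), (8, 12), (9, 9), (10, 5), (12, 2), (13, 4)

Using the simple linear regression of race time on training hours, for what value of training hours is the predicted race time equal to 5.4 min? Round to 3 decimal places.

n = 8, Σx = 68, Σy = 66, Σxy = 474, Σx² = 652
Sxx = Σx² − (Σx)²/n = 652 − 578 = 74
Sxy = Σxy − (Σx)(Σy)/n = 474 − 561 = -87
b = Sxy/Sxx = -87/74 = -1.175676
a = ȳ − b·x̄ = 8.25 − (-1.175676)·8.5 = 18.243243
Set a + b·x = 5.4: x = (5.4 − 18.243243) / (-1.175676) = 10.924138

10.924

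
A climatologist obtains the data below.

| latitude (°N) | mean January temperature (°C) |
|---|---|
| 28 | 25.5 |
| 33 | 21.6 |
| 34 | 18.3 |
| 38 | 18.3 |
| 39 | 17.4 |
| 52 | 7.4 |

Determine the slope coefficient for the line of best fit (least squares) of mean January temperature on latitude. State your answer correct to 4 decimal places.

-0.7243

n = 6, Σx = 224, Σy = 108.5, Σxy = 3807.8, Σx² = 8698
Sxx = Σx² − (Σx)²/n = 8698 − 8362.666667 = 335.333333
Sxy = Σxy − (Σx)(Σy)/n = 3807.8 − 4050.666667 = -242.866667
b = Sxy/Sxx = -242.866667/335.333333 = -0.724254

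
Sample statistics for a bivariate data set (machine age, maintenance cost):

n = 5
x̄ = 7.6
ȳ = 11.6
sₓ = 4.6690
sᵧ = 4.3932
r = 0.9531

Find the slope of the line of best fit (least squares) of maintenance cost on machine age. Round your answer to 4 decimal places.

b = r · sᵧ/sₓ = 0.9531 · 4.3932/4.669 = 0.896800

0.8968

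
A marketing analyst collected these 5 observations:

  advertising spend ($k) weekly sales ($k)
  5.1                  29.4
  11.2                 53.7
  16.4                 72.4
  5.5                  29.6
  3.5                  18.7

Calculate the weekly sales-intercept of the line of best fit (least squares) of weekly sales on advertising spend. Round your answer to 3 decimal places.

n = 5, Σx = 41.7, Σy = 203.8, Σxy = 2166.99, Σx² = 462.91
Sxx = Σx² − (Σx)²/n = 462.91 − 347.778 = 115.132
Sxy = Σxy − (Σx)(Σy)/n = 2166.99 − 1699.692 = 467.298
b = Sxy/Sxx = 467.298/115.132 = 4.058802
a = ȳ − b·x̄ = 40.76 − 4.058802·8.34 = 6.909591

6.910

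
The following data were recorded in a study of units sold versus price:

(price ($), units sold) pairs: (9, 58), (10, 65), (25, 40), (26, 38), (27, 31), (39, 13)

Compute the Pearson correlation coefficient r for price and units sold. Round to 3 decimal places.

n = 6, Σx = 136, Σy = 245, Σxy = 4504, Σx² = 3732, Σy² = 11763
Sxx = Σx² − (Σx)²/n = 3732 − 3082.666667 = 649.333333
Sxy = Σxy − (Σx)(Σy)/n = 4504 − 5553.333333 = -1049.333333
Syy = Σy² − (Σy)²/n = 11763 − 10004.166667 = 1758.833333
r = Sxy/√(Sxx·Syy) = -1049.333333/√(1142069.111111) = -1049.333333/1068.676336 = -0.981900

-0.982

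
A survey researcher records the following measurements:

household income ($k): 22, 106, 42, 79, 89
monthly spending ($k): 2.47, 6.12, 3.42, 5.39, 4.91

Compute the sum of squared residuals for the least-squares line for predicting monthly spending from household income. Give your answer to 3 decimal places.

n = 5, Σx = 338, Σy = 22.31, Σxy = 1709.5, Σx² = 27646, Σy² = 108.4119
Sxx = Σx² − (Σx)²/n = 27646 − 22848.8 = 4797.2
Sxy = Σxy − (Σx)(Σy)/n = 1709.5 − 1508.156 = 201.344
Syy = Σy² − (Σy)²/n = 108.4119 − 99.54722 = 8.86468
b = Sxy/Sxx = 201.344/4797.2 = 0.041971
SSE = Syy − b·Sxy = 8.86468 − 0.041971·201.344 = 0.414041

0.414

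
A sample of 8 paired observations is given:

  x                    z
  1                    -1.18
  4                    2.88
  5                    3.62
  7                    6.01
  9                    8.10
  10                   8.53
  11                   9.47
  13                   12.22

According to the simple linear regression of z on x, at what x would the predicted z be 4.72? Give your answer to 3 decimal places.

n = 8, Σx = 60, Σy = 49.65, Σxy = 491.74, Σx² = 562
Sxx = Σx² − (Σx)²/n = 562 − 450 = 112
Sxy = Σxy − (Σx)(Σy)/n = 491.74 − 372.375 = 119.365
b = Sxy/Sxx = 119.365/112 = 1.065759
a = ȳ − b·x̄ = 6.20625 − 1.065759·7.5 = -1.786942
Set a + b·x = 4.72: x = (4.72 − (-1.786942)) / 1.065759 = 6.105454

6.105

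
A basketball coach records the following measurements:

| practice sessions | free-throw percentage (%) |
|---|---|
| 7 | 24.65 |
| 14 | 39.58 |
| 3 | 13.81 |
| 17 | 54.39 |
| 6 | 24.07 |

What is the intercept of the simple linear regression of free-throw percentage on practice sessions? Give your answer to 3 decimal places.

n = 5, Σx = 47, Σy = 156.5, Σxy = 1837.15, Σx² = 579
Sxx = Σx² − (Σx)²/n = 579 − 441.8 = 137.2
Sxy = Σxy − (Σx)(Σy)/n = 1837.15 − 1471.1 = 366.05
b = Sxy/Sxx = 366.05/137.2 = 2.668003
a = ȳ − b·x̄ = 31.3 − 2.668003·9.4 = 6.220773

6.221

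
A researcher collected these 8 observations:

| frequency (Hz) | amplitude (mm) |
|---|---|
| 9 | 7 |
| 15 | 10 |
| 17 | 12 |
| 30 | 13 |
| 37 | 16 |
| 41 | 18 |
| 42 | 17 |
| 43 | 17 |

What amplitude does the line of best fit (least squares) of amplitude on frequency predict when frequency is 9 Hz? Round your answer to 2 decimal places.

8.13

n = 8, Σx = 234, Σy = 110, Σxy = 3582, Σx² = 8158
Sxx = Σx² − (Σx)²/n = 8158 − 6844.5 = 1313.5
Sxy = Σxy − (Σx)(Σy)/n = 3582 − 3217.5 = 364.5
b = Sxy/Sxx = 364.5/1313.5 = 0.277503
a = ȳ − b·x̄ = 13.75 − 0.277503·29.25 = 5.633041
ŷ(9) = a + b·9 = 5.633041 + 0.277503·9 = 8.130567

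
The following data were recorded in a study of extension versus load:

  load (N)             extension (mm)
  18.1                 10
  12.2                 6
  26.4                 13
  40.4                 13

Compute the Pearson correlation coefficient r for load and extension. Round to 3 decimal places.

n = 4, Σx = 97.1, Σy = 42, Σxy = 1122.6, Σx² = 2805.57, Σy² = 474
Sxx = Σx² − (Σx)²/n = 2805.57 − 2357.1025 = 448.4675
Sxy = Σxy − (Σx)(Σy)/n = 1122.6 − 1019.55 = 103.05
Syy = Σy² − (Σy)²/n = 474 − 441 = 33
r = Sxy/√(Sxx·Syy) = 103.05/√(14799.4275) = 103.05/121.652898 = 0.847082

0.847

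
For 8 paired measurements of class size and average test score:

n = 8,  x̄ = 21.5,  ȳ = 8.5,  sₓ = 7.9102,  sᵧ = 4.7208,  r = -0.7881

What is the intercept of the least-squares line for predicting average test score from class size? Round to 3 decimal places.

b = r · sᵧ/sₓ = -0.7881 · 4.7208/7.9102 = -0.470337
a = ȳ − b·x̄ = 8.5 − (-0.470337)·21.5 = 18.612253

18.612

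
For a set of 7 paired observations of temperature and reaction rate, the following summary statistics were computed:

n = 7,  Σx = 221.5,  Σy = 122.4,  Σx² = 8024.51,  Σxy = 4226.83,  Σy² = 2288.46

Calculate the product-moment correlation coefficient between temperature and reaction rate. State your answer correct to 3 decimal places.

0.912

Sxx = Σx² − (Σx)²/n = 8024.51 − 7008.892857 = 1015.617143
Sxy = Σxy − (Σx)(Σy)/n = 4226.83 − 3873.085714 = 353.744286
Syy = Σy² − (Σy)²/n = 2288.46 − 2140.251429 = 148.208571
r = Sxy/√(Sxx·Syy) = 353.744286/√(150523.165861) = 353.744286/387.973151 = 0.911775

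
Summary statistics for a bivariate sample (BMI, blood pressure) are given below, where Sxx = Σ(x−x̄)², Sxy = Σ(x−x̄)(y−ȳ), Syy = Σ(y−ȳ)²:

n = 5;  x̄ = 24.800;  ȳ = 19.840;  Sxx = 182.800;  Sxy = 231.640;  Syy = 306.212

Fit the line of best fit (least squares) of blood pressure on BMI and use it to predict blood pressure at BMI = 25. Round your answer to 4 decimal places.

20.0934

b = Sxy/Sxx = 231.64/182.8 = 1.267177
a = ȳ − b·x̄ = 19.84 − 1.267177·24.8 = -11.585996
ŷ(25) = a + b·25 = -11.585996 + 1.267177·25 = 20.093435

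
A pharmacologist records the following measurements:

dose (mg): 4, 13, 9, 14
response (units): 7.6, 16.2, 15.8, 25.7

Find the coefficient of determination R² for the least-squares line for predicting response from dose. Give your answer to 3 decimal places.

n = 4, Σx = 40, Σy = 65.3, Σxy = 743, Σx² = 462, Σy² = 1230.33
Sxx = Σx² − (Σx)²/n = 462 − 400 = 62
Sxy = Σxy − (Σx)(Σy)/n = 743 − 653 = 90
Syy = Σy² − (Σy)²/n = 1230.33 − 1066.0225 = 164.3075
R² = Sxy²/(Sxx·Syy) = (90)²/(62·164.3075) = 0.795126

0.795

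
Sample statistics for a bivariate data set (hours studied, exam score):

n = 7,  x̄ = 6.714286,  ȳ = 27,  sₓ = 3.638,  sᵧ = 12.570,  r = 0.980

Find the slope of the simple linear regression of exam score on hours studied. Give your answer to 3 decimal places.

b = r · sᵧ/sₓ = 0.98 · 12.57/3.638 = 3.386091

3.386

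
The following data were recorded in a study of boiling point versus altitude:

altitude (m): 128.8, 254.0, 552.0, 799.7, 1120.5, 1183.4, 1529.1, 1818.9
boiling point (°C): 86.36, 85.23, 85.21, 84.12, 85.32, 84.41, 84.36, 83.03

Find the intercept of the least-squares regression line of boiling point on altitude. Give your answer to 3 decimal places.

n = 8, Σx = 7386.4, Σy = 678.04, Σxy = 622588.269, Σx² = 9327829.36
Sxx = Σx² − (Σx)²/n = 9327829.36 − 6819863.12 = 2507966.24
Sxy = Σxy − (Σx)(Σy)/n = 622588.269 − 626034.332 = -3446.063
b = Sxy/Sxx = -3446.063/2507966.24 = -0.001374
a = ȳ − b·x̄ = 84.755 − (-0.001374)·923.3 = 86.023657

86.024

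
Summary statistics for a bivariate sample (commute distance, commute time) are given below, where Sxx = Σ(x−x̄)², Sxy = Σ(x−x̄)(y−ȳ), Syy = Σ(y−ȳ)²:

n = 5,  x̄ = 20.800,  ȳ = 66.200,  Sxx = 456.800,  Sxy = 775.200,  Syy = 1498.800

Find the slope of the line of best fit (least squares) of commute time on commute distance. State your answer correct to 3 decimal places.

b = Sxy/Sxx = 775.2/456.8 = 1.697023

1.697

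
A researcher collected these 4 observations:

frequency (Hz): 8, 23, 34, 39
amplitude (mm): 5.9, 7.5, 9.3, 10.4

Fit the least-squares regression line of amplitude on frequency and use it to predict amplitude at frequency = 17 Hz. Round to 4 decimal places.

n = 4, Σx = 104, Σy = 33.1, Σxy = 941.5, Σx² = 3270
Sxx = Σx² − (Σx)²/n = 3270 − 2704 = 566
Sxy = Σxy − (Σx)(Σy)/n = 941.5 − 860.6 = 80.9
b = Sxy/Sxx = 80.9/566 = 0.142933
a = ȳ − b·x̄ = 8.275 − 0.142933·26 = 4.558746
ŷ(17) = a + b·17 = 4.558746 + 0.142933·17 = 6.988604

6.9886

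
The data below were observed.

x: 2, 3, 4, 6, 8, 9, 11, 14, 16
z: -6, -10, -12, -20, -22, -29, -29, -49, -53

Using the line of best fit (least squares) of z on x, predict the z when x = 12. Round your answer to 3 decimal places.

n = 9, Σx = 73, Σy = -230, Σxy = -2500, Σx² = 783
Sxx = Σx² − (Σx)²/n = 783 − 592.111111 = 190.888889
Sxy = Σxy − (Σx)(Σy)/n = -2500 − (-1865.555556) = -634.444444
b = Sxy/Sxx = -634.444444/190.888889 = -3.323632
a = ȳ − b·x̄ = -25.555556 − (-3.323632)·8.111111 = 1.402794
ŷ(12) = a + b·12 = 1.402794 + (-3.323632)·12 = -38.480792

-38.481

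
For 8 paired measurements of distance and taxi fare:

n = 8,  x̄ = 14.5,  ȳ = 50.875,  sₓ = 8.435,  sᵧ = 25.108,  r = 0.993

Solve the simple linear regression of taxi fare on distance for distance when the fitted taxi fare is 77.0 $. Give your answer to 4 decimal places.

23.3385

b = r · sᵧ/sₓ = 0.993 · 25.108/8.435 = 2.955808
a = ȳ − b·x̄ = 50.875 − 2.955808·14.5 = 8.015778
Set a + b·x = 77.0: x = (77.0 − 8.015778) / 2.955808 = 23.338530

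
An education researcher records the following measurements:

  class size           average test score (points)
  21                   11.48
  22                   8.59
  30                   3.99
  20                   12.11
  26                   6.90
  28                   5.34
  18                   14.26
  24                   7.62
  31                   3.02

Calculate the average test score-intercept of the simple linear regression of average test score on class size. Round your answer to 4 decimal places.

28.1929

n = 9, Σx = 220, Σy = 73.31, Σxy = 1654.06, Σx² = 5546
Sxx = Σx² − (Σx)²/n = 5546 − 5377.777778 = 168.222222
Sxy = Σxy − (Σx)(Σy)/n = 1654.06 − 1792.022222 = -137.962222
b = Sxy/Sxx = -137.962222/168.222222 = -0.820119
a = ȳ − b·x̄ = 8.145556 − (-0.820119)·24.444444 = 28.192906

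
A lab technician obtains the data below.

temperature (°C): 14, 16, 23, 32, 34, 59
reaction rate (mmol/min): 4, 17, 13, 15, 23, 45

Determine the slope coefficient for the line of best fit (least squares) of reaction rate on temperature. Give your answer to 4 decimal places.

0.7882

n = 6, Σx = 178, Σy = 117, Σxy = 4544, Σx² = 6642
Sxx = Σx² − (Σx)²/n = 6642 − 5280.666667 = 1361.333333
Sxy = Σxy − (Σx)(Σy)/n = 4544 − 3471 = 1073
b = Sxy/Sxx = 1073/1361.333333 = 0.788198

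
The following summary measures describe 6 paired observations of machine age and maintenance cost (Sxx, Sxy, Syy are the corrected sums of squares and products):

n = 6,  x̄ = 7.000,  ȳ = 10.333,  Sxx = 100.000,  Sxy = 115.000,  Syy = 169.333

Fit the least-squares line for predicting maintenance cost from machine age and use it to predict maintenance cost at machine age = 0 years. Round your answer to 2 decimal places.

b = Sxy/Sxx = 115/100 = 1.15
a = ȳ − b·x̄ = 10.333 − 1.15·7 = 2.283
ŷ(0) = a + b·0 = 2.283 + 1.15·0 = 2.283

2.28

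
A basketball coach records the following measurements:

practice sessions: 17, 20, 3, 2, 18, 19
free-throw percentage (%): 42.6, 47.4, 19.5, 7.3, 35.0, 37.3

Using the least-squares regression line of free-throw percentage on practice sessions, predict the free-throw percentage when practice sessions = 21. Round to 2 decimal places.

n = 6, Σx = 79, Σy = 189.1, Σxy = 3084, Σx² = 1387
Sxx = Σx² − (Σx)²/n = 1387 − 1040.166667 = 346.833333
Sxy = Σxy − (Σx)(Σy)/n = 3084 − 2489.816667 = 594.183333
b = Sxy/Sxx = 594.183333/346.833333 = 1.713167
a = ȳ − b·x̄ = 31.516667 − 1.713167·13.166667 = 8.959971
ŷ(21) = a + b·21 = 8.959971 + 1.713167·21 = 44.936473

44.94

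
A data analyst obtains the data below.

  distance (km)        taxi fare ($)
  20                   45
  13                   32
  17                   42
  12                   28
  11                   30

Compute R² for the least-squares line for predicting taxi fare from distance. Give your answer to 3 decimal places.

0.945

n = 5, Σx = 73, Σy = 177, Σxy = 2696, Σx² = 1123, Σy² = 6497
Sxx = Σx² − (Σx)²/n = 1123 − 1065.8 = 57.2
Sxy = Σxy − (Σx)(Σy)/n = 2696 − 2584.2 = 111.8
Syy = Σy² − (Σy)²/n = 6497 − 6265.8 = 231.2
R² = Sxy²/(Sxx·Syy) = (111.8)²/(57.2·231.2) = 0.945148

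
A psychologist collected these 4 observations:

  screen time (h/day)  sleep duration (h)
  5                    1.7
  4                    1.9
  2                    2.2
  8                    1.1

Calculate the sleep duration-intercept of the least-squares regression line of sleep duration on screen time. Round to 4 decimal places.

2.6053

n = 4, Σx = 19, Σy = 6.9, Σxy = 29.3, Σx² = 109
Sxx = Σx² − (Σx)²/n = 109 − 90.25 = 18.75
Sxy = Σxy − (Σx)(Σy)/n = 29.3 − 32.775 = -3.475
b = Sxy/Sxx = -3.475/18.75 = -0.185333
a = ȳ − b·x̄ = 1.725 − (-0.185333)·4.75 = 2.605333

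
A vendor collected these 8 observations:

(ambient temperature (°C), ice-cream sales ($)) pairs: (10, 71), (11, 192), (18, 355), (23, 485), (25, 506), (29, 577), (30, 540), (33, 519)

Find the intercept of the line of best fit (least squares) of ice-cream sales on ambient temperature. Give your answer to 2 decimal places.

-41.56

n = 8, Σx = 179, Σy = 3245, Σxy = 83077, Σx² = 4529
Sxx = Σx² − (Σx)²/n = 4529 − 4005.125 = 523.875
Sxy = Σxy − (Σx)(Σy)/n = 83077 − 72606.875 = 10470.125
b = Sxy/Sxx = 10470.125/523.875 = 19.985922
a = ȳ − b·x̄ = 405.625 − 19.985922·22.375 = -41.560010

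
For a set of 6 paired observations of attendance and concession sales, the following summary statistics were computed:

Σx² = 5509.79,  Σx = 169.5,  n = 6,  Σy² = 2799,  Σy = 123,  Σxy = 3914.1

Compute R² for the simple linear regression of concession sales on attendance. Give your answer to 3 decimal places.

0.964

Sxx = Σx² − (Σx)²/n = 5509.79 − 4788.375 = 721.415
Sxy = Σxy − (Σx)(Σy)/n = 3914.1 − 3474.75 = 439.35
Syy = Σy² − (Σy)²/n = 2799 − 2521.5 = 277.5
R² = Sxy²/(Sxx·Syy) = (439.35)²/(721.415·277.5) = 0.964213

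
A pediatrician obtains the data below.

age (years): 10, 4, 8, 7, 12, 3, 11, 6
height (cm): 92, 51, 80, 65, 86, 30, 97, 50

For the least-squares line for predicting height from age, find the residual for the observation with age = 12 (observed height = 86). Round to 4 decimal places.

n = 8, Σx = 61, Σy = 551, Σxy = 4708, Σx² = 539
Sxx = Σx² − (Σx)²/n = 539 − 465.125 = 73.875
Sxy = Σxy − (Σx)(Σy)/n = 4708 − 4201.375 = 506.625
b = Sxy/Sxx = 506.625/73.875 = 6.857868
a = ȳ − b·x̄ = 68.875 − 6.857868·7.625 = 16.583756
ŷ(12) = 16.583756 + 6.857868·12 = 98.878173
residual = y − ŷ = 86 − 98.878173 = -12.878173

-12.8782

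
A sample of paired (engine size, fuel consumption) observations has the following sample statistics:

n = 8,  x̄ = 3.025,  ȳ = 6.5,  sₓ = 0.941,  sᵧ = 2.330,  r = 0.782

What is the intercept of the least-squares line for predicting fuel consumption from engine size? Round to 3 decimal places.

0.643

b = r · sᵧ/sₓ = 0.782 · 2.33/0.941 = 1.936302
a = ȳ − b·x̄ = 6.5 − 1.936302·3.025 = 0.642687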